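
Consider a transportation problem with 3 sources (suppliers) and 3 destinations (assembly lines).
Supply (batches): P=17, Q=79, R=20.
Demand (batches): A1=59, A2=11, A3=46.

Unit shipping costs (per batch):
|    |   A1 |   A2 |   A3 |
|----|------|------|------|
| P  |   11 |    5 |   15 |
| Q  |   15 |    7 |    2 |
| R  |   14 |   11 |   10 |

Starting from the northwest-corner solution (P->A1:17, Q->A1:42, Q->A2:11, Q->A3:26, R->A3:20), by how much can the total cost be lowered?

Current plan cost = 17·11 + 42·15 + 11·7 + 26·2 + 20·10 = 1146.
Optimal plan:
  P->A1: 17 × 11 = 187
  Q->A1: 22 × 15 = 330
  Q->A2: 11 × 7 = 77
  Q->A3: 46 × 2 = 92
  R->A1: 20 × 14 = 280
Optimal cost = 966.
Saving = 1146 − 966 = 180.

180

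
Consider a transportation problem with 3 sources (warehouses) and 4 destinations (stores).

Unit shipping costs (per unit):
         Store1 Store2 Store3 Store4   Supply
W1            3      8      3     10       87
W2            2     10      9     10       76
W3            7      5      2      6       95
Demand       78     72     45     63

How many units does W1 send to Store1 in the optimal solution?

Solving gives:
  W1 to Store1: 2 units
  W1 to Store2: 40 units
  W1 to Store3: 45 units
  W2 to Store1: 76 units
  W3 to Store2: 32 units
  W3 to Store4: 63 units
Total cost = 1151.
So W1→Store1 carries 2 units.

2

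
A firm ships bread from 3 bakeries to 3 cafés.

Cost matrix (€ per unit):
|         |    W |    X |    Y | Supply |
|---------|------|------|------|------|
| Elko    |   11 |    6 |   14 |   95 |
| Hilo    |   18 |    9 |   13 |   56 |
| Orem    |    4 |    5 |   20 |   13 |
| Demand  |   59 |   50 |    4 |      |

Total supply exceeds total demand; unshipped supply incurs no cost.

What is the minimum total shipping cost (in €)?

Optimal allocation:
  Elko to W: 46 trays
  Elko to X: 49 trays
  Hilo to X: 1 trays
  Hilo to Y: 4 trays
  Orem to W: 13 trays
Total cost = €913.
(Supply check: Elko ships 95; Hilo ships 5; Orem ships 13.)

913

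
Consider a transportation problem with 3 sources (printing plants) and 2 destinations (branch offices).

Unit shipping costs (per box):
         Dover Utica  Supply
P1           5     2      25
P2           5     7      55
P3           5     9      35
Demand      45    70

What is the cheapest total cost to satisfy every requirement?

Optimal allocation:
  P1–Utica: 25 × 2 = 50
  P2–Dover: 10 × 5 = 50
  P2–Utica: 45 × 7 = 315
  P3–Dover: 35 × 5 = 175
Total = 50 + 50 + 315 + 175 = 590.

590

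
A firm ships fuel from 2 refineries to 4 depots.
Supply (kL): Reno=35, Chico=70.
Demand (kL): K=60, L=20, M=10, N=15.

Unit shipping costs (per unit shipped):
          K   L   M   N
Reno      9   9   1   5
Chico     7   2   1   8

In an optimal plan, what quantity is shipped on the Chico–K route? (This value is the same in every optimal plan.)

The minimum-cost plan:
  Reno–K: 10 kL
  Reno–M: 10 kL
  Reno–N: 15 kL
  Chico–K: 50 kL
  Chico–L: 20 kL
Total cost = 565.
So Chico→K carries 50 kL.

50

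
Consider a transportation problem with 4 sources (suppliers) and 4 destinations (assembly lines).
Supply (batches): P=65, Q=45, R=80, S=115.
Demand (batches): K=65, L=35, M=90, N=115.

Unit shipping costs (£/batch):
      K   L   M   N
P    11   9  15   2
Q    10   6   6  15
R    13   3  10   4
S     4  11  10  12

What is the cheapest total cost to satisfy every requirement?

Optimal allocation:
  P->N: 65 × £2 = £130
  Q->L: 5 × £6 = £30
  Q->M: 40 × £6 = £240
  R->L: 30 × £3 = £90
  R->N: 50 × £4 = £200
  S->K: 65 × £4 = £260
  S->M: 50 × £10 = £500
Total = 130 + 30 + 240 + 90 + 200 + 260 + 500 = £1450.

1450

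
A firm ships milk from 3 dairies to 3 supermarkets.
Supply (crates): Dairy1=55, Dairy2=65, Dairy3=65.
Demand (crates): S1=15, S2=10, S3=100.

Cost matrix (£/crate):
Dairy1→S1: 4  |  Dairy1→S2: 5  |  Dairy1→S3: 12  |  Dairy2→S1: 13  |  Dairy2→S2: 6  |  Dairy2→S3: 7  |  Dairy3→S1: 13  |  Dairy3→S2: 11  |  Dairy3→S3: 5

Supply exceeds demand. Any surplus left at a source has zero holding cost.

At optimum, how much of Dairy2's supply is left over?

30

Minimum-cost shipments:
  Dairy1–S1: 15 crates
  Dairy1–S2: 10 crates
  Dairy2–S3: 35 crates
  Dairy3–S3: 65 crates
Total cost = £680.
Dairy2 ships 35 of its 65, leaving 30.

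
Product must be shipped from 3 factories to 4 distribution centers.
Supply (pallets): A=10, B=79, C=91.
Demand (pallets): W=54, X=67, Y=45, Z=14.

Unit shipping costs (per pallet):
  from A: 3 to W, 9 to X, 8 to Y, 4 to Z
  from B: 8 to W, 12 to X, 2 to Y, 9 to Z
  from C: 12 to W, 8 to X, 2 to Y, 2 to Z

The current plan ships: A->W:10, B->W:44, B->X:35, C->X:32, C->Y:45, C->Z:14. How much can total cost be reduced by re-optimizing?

Current plan cost = 10·3 + 44·8 + 35·12 + 32·8 + 45·2 + 14·2 = 1176.
Optimal plan:
  A→W: 10 × 3 = 30
  B→W: 44 × 8 = 352
  B→Y: 35 × 2 = 70
  C→X: 67 × 8 = 536
  C→Y: 10 × 2 = 20
  C→Z: 14 × 2 = 28
Optimal cost = 1036.
Saving = 1176 − 1036 = 140.

140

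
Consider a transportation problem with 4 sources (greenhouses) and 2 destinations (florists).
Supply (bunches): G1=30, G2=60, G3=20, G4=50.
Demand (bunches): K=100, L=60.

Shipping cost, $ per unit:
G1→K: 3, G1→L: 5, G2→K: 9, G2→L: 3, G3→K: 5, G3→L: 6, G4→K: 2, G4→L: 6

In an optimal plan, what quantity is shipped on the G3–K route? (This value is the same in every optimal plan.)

20

Solving gives:
  G1→K: 30 × $3 = $90
  G2→L: 60 × $3 = $180
  G3→K: 20 × $5 = $100
  G4→K: 50 × $2 = $100
Total cost = $470.
So G3→K carries 20 bunches.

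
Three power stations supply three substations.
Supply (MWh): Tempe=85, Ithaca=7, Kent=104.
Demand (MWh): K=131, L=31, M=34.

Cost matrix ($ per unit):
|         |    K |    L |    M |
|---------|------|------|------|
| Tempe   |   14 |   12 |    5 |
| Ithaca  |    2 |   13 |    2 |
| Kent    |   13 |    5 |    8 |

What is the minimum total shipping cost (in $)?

2002

An optimal shipping plan:
  Tempe→K: 51 × $14 = $714
  Tempe→M: 34 × $5 = $170
  Ithaca→K: 7 × $2 = $14
  Kent→K: 73 × $13 = $949
  Kent→L: 31 × $5 = $155
Total = 714 + 170 + 14 + 949 + 155 = $2002.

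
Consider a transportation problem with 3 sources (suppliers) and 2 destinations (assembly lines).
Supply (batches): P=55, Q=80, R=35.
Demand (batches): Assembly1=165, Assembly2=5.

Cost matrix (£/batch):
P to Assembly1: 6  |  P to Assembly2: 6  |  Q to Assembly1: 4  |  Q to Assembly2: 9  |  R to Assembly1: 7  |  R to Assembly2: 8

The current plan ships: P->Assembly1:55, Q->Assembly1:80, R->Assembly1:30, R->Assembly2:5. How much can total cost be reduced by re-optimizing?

Current plan cost = 55·6 + 80·4 + 30·7 + 5·8 = £900.
Optimal plan:
  P–Assembly1: 50 × £6 = £300
  P–Assembly2: 5 × £6 = £30
  Q–Assembly1: 80 × £4 = £320
  R–Assembly1: 35 × £7 = £245
Optimal cost = £895.
Saving = 900 − 895 = £5.

5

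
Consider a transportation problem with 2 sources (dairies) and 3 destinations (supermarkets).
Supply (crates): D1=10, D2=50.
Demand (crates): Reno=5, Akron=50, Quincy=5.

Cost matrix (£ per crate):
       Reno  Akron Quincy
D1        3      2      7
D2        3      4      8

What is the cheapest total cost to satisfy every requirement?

A cheapest plan:
  D1->Akron: 10 crates
  D2->Reno: 5 crates
  D2->Akron: 40 crates
  D2->Quincy: 5 crates
Total cost = £235.

235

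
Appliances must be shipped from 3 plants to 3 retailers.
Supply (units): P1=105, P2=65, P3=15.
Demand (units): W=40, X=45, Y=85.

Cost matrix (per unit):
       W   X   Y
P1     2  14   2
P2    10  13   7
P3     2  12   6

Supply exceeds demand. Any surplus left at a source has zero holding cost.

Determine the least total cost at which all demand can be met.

A cheapest plan:
  P1–W: 25 × 2 = 50
  P1–Y: 80 × 2 = 160
  P2–X: 45 × 13 = 585
  P2–Y: 5 × 7 = 35
  P3–W: 15 × 2 = 30
Total = 50 + 160 + 585 + 35 + 30 = 860.

860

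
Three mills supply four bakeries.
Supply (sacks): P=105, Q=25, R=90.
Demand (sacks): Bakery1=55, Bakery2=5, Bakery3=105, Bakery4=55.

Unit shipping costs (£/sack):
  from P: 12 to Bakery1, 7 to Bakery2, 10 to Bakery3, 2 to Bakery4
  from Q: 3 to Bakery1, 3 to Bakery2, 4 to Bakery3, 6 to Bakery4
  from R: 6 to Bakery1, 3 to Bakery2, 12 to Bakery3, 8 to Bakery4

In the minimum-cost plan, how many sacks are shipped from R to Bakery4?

Optimal shipments:
  P->Bakery3: 50 × £10 = £500
  P->Bakery4: 55 × £2 = £110
  Q->Bakery3: 25 × £4 = £100
  R->Bakery1: 55 × £6 = £330
  R->Bakery2: 5 × £3 = £15
  R->Bakery3: 30 × £12 = £360
Total cost = £1415.
The route R→Bakery4 is not used.

0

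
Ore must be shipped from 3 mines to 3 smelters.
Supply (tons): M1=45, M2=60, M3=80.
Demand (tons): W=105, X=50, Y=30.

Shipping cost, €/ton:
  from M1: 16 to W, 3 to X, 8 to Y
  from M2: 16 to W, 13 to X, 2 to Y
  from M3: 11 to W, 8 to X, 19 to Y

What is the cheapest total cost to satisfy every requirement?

1540

One minimum-cost allocation:
  M1->X: 45 × €3 = €135
  M2->W: 30 × €16 = €480
  M2->Y: 30 × €2 = €60
  M3->W: 75 × €11 = €825
  M3->X: 5 × €8 = €40
Total = 135 + 480 + 60 + 825 + 40 = €1540.
(Supply check: M1 ships 45; M2 ships 60; M3 ships 80.)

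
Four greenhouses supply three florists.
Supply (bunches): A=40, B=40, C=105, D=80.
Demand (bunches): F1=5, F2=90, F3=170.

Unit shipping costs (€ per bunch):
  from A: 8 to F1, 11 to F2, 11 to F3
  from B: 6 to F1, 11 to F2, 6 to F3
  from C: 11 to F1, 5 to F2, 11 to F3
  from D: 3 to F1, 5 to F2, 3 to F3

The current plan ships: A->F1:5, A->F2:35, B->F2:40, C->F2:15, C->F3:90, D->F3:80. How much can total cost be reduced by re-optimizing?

Current plan cost = 5·8 + 35·11 + 40·11 + 15·5 + 90·11 + 80·3 = €2170.
Optimal plan:
  A->F1: 5 × €8 = €40
  A->F3: 35 × €11 = €385
  B->F3: 40 × €6 = €240
  C->F2: 90 × €5 = €450
  C->F3: 15 × €11 = €165
  D->F3: 80 × €3 = €240
Optimal cost = €1520.
Saving = 2170 − 1520 = €650.

650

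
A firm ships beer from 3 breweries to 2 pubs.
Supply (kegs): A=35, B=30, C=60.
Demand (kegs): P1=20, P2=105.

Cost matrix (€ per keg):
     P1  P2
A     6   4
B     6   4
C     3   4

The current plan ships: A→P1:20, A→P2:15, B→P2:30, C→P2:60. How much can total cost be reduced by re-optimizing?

Current plan cost = 20·6 + 15·4 + 30·4 + 60·4 = €540.
Optimal plan:
  A→P2: 35 kegs
  B→P2: 30 kegs
  C→P1: 20 kegs
  C→P2: 40 kegs
Optimal cost = €480.
Saving = 540 − 480 = €60.

60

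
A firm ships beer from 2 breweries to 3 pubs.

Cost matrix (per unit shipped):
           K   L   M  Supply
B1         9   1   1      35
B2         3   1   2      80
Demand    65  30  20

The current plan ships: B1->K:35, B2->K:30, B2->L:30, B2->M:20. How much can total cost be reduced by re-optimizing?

Current plan cost = 35·9 + 30·3 + 30·1 + 20·2 = 475.
Optimal plan:
  B1->L: 15 × 1 = 15
  B1->M: 20 × 1 = 20
  B2->K: 65 × 3 = 195
  B2->L: 15 × 1 = 15
Optimal cost = 245.
Saving = 475 − 245 = 230.

230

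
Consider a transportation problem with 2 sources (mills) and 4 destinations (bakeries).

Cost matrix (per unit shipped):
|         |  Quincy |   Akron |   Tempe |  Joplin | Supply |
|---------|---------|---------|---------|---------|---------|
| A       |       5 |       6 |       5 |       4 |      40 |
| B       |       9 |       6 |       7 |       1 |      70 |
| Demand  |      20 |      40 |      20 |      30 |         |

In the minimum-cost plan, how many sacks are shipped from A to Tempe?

20

Solving gives:
  A→Quincy: 20 × 5 = 100
  A→Tempe: 20 × 5 = 100
  B→Akron: 40 × 6 = 240
  B→Joplin: 30 × 1 = 30
Total cost = 470.
So A→Tempe carries 20 sacks.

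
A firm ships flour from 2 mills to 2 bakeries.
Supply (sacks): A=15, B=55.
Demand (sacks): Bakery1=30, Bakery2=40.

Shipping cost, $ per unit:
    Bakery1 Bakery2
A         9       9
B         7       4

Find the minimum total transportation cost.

400

One minimum-cost allocation:
  A->Bakery1: 15 × $9 = $135
  B->Bakery1: 15 × $7 = $105
  B->Bakery2: 40 × $4 = $160
Total = 135 + 105 + 160 = $400.
(Supply check: A ships 15; B ships 55.)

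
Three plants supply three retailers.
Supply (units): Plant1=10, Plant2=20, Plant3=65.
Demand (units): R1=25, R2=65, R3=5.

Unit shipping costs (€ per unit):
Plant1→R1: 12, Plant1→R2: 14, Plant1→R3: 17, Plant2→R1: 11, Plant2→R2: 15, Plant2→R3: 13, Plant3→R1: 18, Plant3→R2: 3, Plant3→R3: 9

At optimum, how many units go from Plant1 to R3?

Solving gives:
  Plant1->R1: 10 × €12 = €120
  Plant2->R1: 15 × €11 = €165
  Plant2->R3: 5 × €13 = €65
  Plant3->R2: 65 × €3 = €195
Total cost = €545.
The route Plant1→R3 is not used.

0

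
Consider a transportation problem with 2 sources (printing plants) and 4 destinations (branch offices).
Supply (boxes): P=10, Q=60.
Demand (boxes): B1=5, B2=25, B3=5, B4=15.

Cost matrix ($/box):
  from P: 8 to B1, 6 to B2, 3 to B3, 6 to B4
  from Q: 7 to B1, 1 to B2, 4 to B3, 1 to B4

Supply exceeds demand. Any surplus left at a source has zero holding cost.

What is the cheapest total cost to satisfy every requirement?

90

Optimal allocation:
  P–B3: 5 boxes
  Q–B1: 5 boxes
  Q–B2: 25 boxes
  Q–B4: 15 boxes
Total cost = $90.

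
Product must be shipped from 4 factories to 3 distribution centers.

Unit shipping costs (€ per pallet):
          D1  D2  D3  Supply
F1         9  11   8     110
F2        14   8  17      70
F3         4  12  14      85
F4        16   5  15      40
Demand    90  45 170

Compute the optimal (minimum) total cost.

A cheapest plan:
  F1–D3: 110 × €8 = €880
  F2–D1: 5 × €14 = €70
  F2–D2: 5 × €8 = €40
  F2–D3: 60 × €17 = €1020
  F3–D1: 85 × €4 = €340
  F4–D2: 40 × €5 = €200
Total = 880 + 70 + 40 + 1020 + 340 + 200 = €2550.

2550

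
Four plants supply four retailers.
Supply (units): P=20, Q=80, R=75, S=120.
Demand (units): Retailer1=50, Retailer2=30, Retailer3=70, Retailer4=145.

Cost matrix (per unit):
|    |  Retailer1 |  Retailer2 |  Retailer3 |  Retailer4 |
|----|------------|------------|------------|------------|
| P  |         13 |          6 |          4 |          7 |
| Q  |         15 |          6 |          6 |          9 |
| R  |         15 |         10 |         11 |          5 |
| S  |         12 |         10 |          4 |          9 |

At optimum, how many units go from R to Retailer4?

Optimal shipments:
  P->Retailer4: 20 × 7 = 140
  Q->Retailer2: 30 × 6 = 180
  Q->Retailer4: 50 × 9 = 450
  R->Retailer4: 75 × 5 = 375
  S->Retailer1: 50 × 12 = 600
  S->Retailer3: 70 × 4 = 280
Total cost = 2025.
So R→Retailer4 carries 75 units.

75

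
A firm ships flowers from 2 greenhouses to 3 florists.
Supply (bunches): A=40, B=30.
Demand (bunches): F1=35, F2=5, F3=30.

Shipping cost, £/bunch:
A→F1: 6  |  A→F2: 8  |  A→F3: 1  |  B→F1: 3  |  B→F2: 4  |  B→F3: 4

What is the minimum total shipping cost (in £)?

185

An optimal shipping plan:
  A->F1: 10 × £6 = £60
  A->F3: 30 × £1 = £30
  B->F1: 25 × £3 = £75
  B->F2: 5 × £4 = £20
Total = 60 + 30 + 75 + 20 = £185.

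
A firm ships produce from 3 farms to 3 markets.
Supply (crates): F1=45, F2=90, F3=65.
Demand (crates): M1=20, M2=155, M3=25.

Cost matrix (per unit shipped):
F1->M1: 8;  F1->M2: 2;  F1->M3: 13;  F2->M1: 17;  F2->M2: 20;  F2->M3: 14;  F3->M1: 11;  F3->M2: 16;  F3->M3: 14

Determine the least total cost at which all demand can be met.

An optimal shipping plan:
  F1→M2: 45 × 2 = 90
  F2→M2: 65 × 20 = 1300
  F2→M3: 25 × 14 = 350
  F3→M1: 20 × 11 = 220
  F3→M2: 45 × 16 = 720
Total = 90 + 1300 + 350 + 220 + 720 = 2680.
(Supply check: F1 ships 45; F2 ships 90; F3 ships 65.)

2680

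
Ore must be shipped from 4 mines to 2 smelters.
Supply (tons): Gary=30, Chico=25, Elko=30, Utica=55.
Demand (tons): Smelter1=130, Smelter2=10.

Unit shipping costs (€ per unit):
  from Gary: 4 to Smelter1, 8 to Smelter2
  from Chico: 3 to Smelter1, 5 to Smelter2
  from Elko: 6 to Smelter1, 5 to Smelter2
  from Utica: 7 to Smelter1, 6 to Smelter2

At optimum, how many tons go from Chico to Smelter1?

25

The minimum-cost plan:
  Gary–Smelter1: 30 × €4 = €120
  Chico–Smelter1: 25 × €3 = €75
  Elko–Smelter1: 20 × €6 = €120
  Elko–Smelter2: 10 × €5 = €50
  Utica–Smelter1: 55 × €7 = €385
Total cost = €750.
So Chico→Smelter1 carries 25 tons.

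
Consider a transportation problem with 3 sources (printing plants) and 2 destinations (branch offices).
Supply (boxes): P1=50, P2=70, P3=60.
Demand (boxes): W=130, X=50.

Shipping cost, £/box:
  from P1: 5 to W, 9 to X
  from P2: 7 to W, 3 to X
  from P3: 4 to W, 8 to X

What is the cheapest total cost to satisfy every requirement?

780

A cheapest plan:
  P1–W: 50 × £5 = £250
  P2–W: 20 × £7 = £140
  P2–X: 50 × £3 = £150
  P3–W: 60 × £4 = £240
Total = 250 + 140 + 150 + 240 = £780.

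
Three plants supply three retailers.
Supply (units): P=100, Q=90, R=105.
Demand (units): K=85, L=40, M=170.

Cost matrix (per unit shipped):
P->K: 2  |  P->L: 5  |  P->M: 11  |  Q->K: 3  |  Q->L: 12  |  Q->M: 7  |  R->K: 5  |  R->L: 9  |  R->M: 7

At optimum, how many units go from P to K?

Solving gives:
  P->K: 60 × 2 = 120
  P->L: 40 × 5 = 200
  Q->K: 25 × 3 = 75
  Q->M: 65 × 7 = 455
  R->M: 105 × 7 = 735
Total cost = 1585.
So P→K carries 60 units.

60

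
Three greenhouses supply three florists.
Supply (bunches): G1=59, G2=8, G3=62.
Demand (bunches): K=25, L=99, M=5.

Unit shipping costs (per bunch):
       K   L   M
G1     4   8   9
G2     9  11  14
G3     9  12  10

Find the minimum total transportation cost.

1194

An optimal shipping plan:
  G1 to K: 25 × 4 = 100
  G1 to L: 34 × 8 = 272
  G2 to L: 8 × 11 = 88
  G3 to L: 57 × 12 = 684
  G3 to M: 5 × 10 = 50
Total = 100 + 272 + 88 + 684 + 50 = 1194.
(Supply check: G1 ships 59; G2 ships 8; G3 ships 62.)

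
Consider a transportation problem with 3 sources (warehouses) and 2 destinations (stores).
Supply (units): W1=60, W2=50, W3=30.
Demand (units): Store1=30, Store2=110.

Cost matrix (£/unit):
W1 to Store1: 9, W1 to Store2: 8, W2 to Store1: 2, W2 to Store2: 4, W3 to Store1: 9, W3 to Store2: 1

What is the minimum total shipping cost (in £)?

650

An optimal shipping plan:
  W1 to Store2: 60 units
  W2 to Store1: 30 units
  W2 to Store2: 20 units
  W3 to Store2: 30 units
Total cost = £650.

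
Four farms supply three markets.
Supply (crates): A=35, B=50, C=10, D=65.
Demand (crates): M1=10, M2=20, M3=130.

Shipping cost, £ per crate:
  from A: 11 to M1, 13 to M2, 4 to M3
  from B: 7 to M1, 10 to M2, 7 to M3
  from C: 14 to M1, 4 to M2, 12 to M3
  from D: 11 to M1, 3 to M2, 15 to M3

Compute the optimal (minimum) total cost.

Optimal allocation:
  A–M3: 35 × £4 = £140
  B–M3: 50 × £7 = £350
  C–M3: 10 × £12 = £120
  D–M1: 10 × £11 = £110
  D–M2: 20 × £3 = £60
  D–M3: 35 × £15 = £525
Total = 140 + 350 + 120 + 110 + 60 + 525 = £1305.

1305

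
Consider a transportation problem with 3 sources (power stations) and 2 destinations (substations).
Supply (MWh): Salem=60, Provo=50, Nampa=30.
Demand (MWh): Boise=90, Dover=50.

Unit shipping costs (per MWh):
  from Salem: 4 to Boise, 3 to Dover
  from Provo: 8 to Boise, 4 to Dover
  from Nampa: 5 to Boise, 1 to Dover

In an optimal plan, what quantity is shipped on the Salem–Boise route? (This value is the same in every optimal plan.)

60

The minimum-cost plan:
  Salem->Boise: 60 × 4 = 240
  Provo->Boise: 30 × 8 = 240
  Provo->Dover: 20 × 4 = 80
  Nampa->Dover: 30 × 1 = 30
Total cost = 590.
So Salem→Boise carries 60 MWh.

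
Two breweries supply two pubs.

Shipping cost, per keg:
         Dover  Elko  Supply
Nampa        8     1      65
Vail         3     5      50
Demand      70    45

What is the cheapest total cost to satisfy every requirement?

355

One minimum-cost allocation:
  Nampa->Dover: 20 × 8 = 160
  Nampa->Elko: 45 × 1 = 45
  Vail->Dover: 50 × 3 = 150
Total = 160 + 45 + 150 = 355.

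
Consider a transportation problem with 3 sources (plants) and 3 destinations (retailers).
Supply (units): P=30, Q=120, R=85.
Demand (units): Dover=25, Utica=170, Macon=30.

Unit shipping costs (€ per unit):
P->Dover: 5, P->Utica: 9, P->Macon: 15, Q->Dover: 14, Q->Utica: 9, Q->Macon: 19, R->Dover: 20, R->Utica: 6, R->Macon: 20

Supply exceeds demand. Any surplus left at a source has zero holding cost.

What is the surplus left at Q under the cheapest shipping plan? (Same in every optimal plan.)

10

An optimal plan:
  P->Dover: 25 × €5 = €125
  P->Macon: 5 × €15 = €75
  Q->Utica: 85 × €9 = €765
  Q->Macon: 25 × €19 = €475
  R->Utica: 85 × €6 = €510
Total cost = €1950.
Q ships 110 of its 120, leaving 10.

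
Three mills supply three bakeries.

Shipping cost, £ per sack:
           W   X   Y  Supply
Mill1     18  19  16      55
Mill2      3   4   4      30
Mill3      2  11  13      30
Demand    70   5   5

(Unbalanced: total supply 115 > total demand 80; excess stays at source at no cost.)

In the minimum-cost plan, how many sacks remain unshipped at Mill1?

An optimal plan:
  Mill1–W: 10 sacks
  Mill1–X: 5 sacks
  Mill1–Y: 5 sacks
  Mill2–W: 30 sacks
  Mill3–W: 30 sacks
Total cost = £505.
Mill1 ships 20 of its 55, leaving 35.

35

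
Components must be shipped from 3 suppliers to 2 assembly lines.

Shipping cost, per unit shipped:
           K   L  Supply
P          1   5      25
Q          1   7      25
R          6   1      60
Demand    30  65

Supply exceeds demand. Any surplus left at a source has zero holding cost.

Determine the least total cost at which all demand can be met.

115

One minimum-cost allocation:
  P–K: 5 × 1 = 5
  P–L: 5 × 5 = 25
  Q–K: 25 × 1 = 25
  R–L: 60 × 1 = 60
Total = 5 + 25 + 25 + 60 = 115.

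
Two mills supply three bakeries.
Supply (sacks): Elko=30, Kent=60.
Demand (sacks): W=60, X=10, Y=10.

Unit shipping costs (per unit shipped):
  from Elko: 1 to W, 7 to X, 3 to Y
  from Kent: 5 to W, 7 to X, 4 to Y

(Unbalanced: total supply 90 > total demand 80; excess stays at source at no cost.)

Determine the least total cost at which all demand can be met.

290

A cheapest plan:
  Elko→W: 30 × 1 = 30
  Kent→W: 30 × 5 = 150
  Kent→X: 10 × 7 = 70
  Kent→Y: 10 × 4 = 40
Total = 30 + 150 + 70 + 40 = 290.
(Supply check: Elko ships 30; Kent ships 50.)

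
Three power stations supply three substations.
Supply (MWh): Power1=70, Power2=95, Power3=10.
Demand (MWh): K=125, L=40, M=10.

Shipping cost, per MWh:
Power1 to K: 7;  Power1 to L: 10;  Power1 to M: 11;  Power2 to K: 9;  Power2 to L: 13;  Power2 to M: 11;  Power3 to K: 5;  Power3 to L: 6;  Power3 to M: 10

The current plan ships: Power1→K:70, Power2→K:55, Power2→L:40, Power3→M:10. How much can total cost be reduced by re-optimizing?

Current plan cost = 70·7 + 55·9 + 40·13 + 10·10 = 1605.
Optimal plan:
  Power1->K: 40 × 7 = 280
  Power1->L: 30 × 10 = 300
  Power2->K: 85 × 9 = 765
  Power2->M: 10 × 11 = 110
  Power3->L: 10 × 6 = 60
Optimal cost = 1515.
Saving = 1605 − 1515 = 90.

90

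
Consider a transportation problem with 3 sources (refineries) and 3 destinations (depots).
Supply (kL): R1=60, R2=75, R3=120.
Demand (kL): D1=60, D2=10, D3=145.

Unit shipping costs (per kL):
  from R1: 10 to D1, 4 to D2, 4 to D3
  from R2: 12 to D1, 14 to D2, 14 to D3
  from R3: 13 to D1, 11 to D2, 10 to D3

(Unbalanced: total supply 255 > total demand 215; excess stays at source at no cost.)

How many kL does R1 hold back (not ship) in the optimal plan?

0

An optimal plan:
  R1–D2: 10 × 4 = 40
  R1–D3: 50 × 4 = 200
  R2–D1: 60 × 12 = 720
  R3–D3: 95 × 10 = 950
Total cost = 1910.
R1 ships 60 of its 60, leaving 0.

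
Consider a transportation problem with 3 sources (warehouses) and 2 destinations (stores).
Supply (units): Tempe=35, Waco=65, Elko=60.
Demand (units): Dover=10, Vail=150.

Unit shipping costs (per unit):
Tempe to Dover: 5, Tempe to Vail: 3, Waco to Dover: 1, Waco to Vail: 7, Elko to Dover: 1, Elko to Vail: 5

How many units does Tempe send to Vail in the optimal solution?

35

Solving gives:
  Tempe→Vail: 35 units
  Waco→Dover: 10 units
  Waco→Vail: 55 units
  Elko→Vail: 60 units
Total cost = 800.
So Tempe→Vail carries 35 units.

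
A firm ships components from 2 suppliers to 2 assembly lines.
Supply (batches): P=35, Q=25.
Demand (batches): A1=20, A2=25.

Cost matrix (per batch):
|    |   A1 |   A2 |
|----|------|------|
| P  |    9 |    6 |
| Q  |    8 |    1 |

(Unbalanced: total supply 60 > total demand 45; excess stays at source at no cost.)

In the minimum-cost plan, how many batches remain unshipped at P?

Minimum-cost shipments:
  P–A1: 20 × 9 = 180
  Q–A2: 25 × 1 = 25
Total cost = 205.
P ships 20 of its 35, leaving 15.

15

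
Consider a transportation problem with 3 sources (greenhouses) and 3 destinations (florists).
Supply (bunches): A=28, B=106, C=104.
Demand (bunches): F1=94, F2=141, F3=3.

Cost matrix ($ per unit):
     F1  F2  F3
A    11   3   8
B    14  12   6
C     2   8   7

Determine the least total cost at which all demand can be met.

Optimal allocation:
  A→F2: 28 bunches
  B→F2: 103 bunches
  B→F3: 3 bunches
  C→F1: 94 bunches
  C→F2: 10 bunches
Total cost = $1606.
(Supply check: A ships 28; B ships 106; C ships 104.)

1606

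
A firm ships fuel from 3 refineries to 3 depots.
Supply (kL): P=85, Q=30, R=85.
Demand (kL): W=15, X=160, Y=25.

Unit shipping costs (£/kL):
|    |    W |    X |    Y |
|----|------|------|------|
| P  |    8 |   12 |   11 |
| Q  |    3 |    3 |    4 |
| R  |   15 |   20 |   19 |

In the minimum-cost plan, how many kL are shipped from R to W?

15

The minimum-cost plan:
  P to X: 60 × £12 = £720
  P to Y: 25 × £11 = £275
  Q to X: 30 × £3 = £90
  R to W: 15 × £15 = £225
  R to X: 70 × £20 = £1400
Total cost = £2710.
So R→W carries 15 kL.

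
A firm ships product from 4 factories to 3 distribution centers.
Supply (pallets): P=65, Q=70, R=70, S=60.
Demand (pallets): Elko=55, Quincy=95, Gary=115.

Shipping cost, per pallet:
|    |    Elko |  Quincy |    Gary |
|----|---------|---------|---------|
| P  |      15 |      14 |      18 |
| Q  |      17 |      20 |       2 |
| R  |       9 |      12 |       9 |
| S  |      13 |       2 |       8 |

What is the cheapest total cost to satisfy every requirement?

1830

One minimum-cost allocation:
  P–Elko: 30 × 15 = 450
  P–Quincy: 35 × 14 = 490
  Q–Gary: 70 × 2 = 140
  R–Elko: 25 × 9 = 225
  R–Gary: 45 × 9 = 405
  S–Quincy: 60 × 2 = 120
Total = 450 + 490 + 140 + 225 + 405 + 120 = 1830.
(Supply check: P ships 65; Q ships 70; R ships 70; S ships 60.)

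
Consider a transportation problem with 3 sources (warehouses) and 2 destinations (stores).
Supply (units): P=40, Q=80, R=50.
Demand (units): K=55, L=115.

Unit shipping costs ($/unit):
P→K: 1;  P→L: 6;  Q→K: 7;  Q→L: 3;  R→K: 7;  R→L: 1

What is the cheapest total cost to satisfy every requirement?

390

A cheapest plan:
  P->K: 40 × $1 = $40
  Q->K: 15 × $7 = $105
  Q->L: 65 × $3 = $195
  R->L: 50 × $1 = $50
Total = 40 + 105 + 195 + 50 = $390.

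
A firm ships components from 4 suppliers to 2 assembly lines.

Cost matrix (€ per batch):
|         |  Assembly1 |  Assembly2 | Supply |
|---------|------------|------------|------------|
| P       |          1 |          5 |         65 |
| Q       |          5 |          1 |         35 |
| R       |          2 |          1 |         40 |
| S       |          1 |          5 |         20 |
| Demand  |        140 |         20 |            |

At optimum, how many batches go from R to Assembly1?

40

Solving gives:
  P->Assembly1: 65 × €1 = €65
  Q->Assembly1: 15 × €5 = €75
  Q->Assembly2: 20 × €1 = €20
  R->Assembly1: 40 × €2 = €80
  S->Assembly1: 20 × €1 = €20
Total cost = €260.
So R→Assembly1 carries 40 batches.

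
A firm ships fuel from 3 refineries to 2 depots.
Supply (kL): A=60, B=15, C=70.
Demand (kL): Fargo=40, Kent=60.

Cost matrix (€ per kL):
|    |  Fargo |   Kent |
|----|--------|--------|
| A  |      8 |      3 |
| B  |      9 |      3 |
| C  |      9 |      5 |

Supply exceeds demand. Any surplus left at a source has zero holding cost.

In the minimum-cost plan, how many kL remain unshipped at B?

0

An optimal plan:
  A->Fargo: 15 kL
  A->Kent: 45 kL
  B->Kent: 15 kL
  C->Fargo: 25 kL
Total cost = €525.
B ships 15 of its 15, leaving 0.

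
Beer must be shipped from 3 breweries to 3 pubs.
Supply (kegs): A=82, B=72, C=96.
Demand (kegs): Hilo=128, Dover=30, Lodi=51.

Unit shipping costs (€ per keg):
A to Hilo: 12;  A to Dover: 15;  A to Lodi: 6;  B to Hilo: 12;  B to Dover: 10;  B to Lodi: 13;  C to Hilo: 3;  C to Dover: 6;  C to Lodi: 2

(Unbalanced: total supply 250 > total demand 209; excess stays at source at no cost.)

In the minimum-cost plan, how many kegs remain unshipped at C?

Minimum-cost shipments:
  A->Lodi: 51 × €6 = €306
  B->Hilo: 32 × €12 = €384
  B->Dover: 30 × €10 = €300
  C->Hilo: 96 × €3 = €288
Total cost = €1278.
C ships 96 of its 96, leaving 0.

0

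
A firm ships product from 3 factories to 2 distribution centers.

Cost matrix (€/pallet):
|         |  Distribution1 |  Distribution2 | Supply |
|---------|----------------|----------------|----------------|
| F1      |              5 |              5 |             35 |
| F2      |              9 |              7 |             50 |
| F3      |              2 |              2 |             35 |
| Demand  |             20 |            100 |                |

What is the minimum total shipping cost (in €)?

595

A cheapest plan:
  F1–Distribution1: 20 × €5 = €100
  F1–Distribution2: 15 × €5 = €75
  F2–Distribution2: 50 × €7 = €350
  F3–Distribution2: 35 × €2 = €70
Total = 100 + 75 + 350 + 70 = €595.
(Supply check: F1 ships 35; F2 ships 50; F3 ships 35.)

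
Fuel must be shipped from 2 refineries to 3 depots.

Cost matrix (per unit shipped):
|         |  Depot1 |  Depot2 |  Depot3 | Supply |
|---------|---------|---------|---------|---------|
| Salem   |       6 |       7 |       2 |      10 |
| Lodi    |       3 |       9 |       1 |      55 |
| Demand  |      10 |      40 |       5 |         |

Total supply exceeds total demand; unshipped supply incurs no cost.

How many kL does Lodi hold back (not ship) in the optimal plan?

An optimal plan:
  Salem->Depot2: 10 × 7 = 70
  Lodi->Depot1: 10 × 3 = 30
  Lodi->Depot2: 30 × 9 = 270
  Lodi->Depot3: 5 × 1 = 5
Total cost = 375.
Lodi ships 45 of its 55, leaving 10.

10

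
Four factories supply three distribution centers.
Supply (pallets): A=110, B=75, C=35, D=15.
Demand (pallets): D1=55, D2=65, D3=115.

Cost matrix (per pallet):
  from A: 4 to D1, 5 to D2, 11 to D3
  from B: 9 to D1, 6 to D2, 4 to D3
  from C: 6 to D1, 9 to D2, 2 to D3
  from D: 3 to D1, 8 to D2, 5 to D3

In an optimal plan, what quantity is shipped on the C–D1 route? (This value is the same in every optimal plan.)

0

The minimum-cost plan:
  A to D1: 45 pallets
  A to D2: 65 pallets
  B to D3: 75 pallets
  C to D3: 35 pallets
  D to D1: 10 pallets
  D to D3: 5 pallets
Total cost = 930.
The route C→D1 is not used.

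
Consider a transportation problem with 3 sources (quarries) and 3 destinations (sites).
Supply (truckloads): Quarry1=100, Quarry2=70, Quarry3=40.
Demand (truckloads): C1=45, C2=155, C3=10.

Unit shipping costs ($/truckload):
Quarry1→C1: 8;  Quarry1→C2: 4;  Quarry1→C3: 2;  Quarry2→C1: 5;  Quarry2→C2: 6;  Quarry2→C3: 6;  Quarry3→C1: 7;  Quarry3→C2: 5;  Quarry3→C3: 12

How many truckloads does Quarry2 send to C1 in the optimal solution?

45

Optimal shipments:
  Quarry1 to C2: 90 × $4 = $360
  Quarry1 to C3: 10 × $2 = $20
  Quarry2 to C1: 45 × $5 = $225
  Quarry2 to C2: 25 × $6 = $150
  Quarry3 to C2: 40 × $5 = $200
Total cost = $955.
So Quarry2→C1 carries 45 truckloads.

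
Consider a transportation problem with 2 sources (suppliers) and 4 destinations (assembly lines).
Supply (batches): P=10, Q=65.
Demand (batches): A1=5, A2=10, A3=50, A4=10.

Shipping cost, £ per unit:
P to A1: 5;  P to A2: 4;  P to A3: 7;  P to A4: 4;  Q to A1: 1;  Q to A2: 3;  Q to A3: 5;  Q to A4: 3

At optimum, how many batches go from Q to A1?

Solving gives:
  P–A2: 10 × £4 = £40
  Q–A1: 5 × £1 = £5
  Q–A3: 50 × £5 = £250
  Q–A4: 10 × £3 = £30
Total cost = £325.
So Q→A1 carries 5 batches.

5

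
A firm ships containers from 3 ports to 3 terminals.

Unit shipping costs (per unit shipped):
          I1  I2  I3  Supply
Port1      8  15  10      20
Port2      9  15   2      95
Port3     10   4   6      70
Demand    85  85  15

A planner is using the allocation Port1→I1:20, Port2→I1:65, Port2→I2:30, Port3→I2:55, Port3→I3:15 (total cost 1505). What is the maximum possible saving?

Current plan cost = 20·8 + 65·9 + 30·15 + 55·4 + 15·6 = 1505.
Optimal plan:
  Port1->I1: 20 × 8 = 160
  Port2->I1: 65 × 9 = 585
  Port2->I2: 15 × 15 = 225
  Port2->I3: 15 × 2 = 30
  Port3->I2: 70 × 4 = 280
Optimal cost = 1280.
Saving = 1505 − 1280 = 225.

225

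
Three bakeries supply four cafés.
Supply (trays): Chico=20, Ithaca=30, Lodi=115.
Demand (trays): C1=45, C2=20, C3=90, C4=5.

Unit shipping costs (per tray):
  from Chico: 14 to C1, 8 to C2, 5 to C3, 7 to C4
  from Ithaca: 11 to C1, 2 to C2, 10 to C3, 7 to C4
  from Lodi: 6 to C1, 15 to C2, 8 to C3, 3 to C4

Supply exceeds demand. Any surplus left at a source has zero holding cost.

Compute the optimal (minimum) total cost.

995

Optimal allocation:
  Chico->C3: 20 × 5 = 100
  Ithaca->C2: 20 × 2 = 40
  Ithaca->C3: 5 × 10 = 50
  Lodi->C1: 45 × 6 = 270
  Lodi->C3: 65 × 8 = 520
  Lodi->C4: 5 × 3 = 15
Total = 100 + 40 + 50 + 270 + 520 + 15 = 995.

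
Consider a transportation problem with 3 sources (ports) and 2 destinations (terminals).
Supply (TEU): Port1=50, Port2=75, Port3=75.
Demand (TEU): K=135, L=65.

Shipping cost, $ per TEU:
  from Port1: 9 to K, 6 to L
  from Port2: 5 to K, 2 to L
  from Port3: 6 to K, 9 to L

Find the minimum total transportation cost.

Optimal allocation:
  Port1–K: 50 × $9 = $450
  Port2–K: 10 × $5 = $50
  Port2–L: 65 × $2 = $130
  Port3–K: 75 × $6 = $450
Total = 450 + 50 + 130 + 450 = $1080.

1080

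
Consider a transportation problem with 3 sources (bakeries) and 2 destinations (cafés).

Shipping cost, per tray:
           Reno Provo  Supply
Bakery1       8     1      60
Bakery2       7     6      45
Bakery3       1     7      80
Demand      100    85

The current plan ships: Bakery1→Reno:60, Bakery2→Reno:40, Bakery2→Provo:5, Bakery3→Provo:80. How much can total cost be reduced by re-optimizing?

Current plan cost = 60·8 + 40·7 + 5·6 + 80·7 = 1350.
Optimal plan:
  Bakery1 to Provo: 60 × 1 = 60
  Bakery2 to Reno: 20 × 7 = 140
  Bakery2 to Provo: 25 × 6 = 150
  Bakery3 to Reno: 80 × 1 = 80
Optimal cost = 430.
Saving = 1350 − 430 = 920.

920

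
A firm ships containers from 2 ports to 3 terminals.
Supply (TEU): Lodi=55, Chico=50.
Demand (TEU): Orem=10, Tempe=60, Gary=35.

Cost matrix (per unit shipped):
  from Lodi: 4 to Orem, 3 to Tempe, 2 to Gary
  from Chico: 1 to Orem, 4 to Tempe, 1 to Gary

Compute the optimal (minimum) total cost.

An optimal shipping plan:
  Lodi→Tempe: 55 TEU
  Chico→Orem: 10 TEU
  Chico→Tempe: 5 TEU
  Chico→Gary: 35 TEU
Total cost = 230.
(Supply check: Lodi ships 55; Chico ships 50.)

230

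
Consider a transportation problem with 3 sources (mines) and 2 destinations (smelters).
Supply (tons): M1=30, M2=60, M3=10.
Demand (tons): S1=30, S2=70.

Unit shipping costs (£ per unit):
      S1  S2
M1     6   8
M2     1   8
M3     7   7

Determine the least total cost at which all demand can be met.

One minimum-cost allocation:
  M1–S2: 30 × £8 = £240
  M2–S1: 30 × £1 = £30
  M2–S2: 30 × £8 = £240
  M3–S2: 10 × £7 = £70
Total = 240 + 30 + 240 + 70 = £580.
(Supply check: M1 ships 30; M2 ships 60; M3 ships 10.)

580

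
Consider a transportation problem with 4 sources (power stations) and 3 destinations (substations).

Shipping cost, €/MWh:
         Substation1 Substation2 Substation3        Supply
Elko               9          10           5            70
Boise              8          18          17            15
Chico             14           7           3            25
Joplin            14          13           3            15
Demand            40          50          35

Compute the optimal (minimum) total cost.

915

A cheapest plan:
  Elko–Substation1: 25 MWh
  Elko–Substation2: 25 MWh
  Elko–Substation3: 20 MWh
  Boise–Substation1: 15 MWh
  Chico–Substation2: 25 MWh
  Joplin–Substation3: 15 MWh
Total cost = €915.
(Supply check: Elko ships 70; Boise ships 15; Chico ships 25; Joplin ships 15.)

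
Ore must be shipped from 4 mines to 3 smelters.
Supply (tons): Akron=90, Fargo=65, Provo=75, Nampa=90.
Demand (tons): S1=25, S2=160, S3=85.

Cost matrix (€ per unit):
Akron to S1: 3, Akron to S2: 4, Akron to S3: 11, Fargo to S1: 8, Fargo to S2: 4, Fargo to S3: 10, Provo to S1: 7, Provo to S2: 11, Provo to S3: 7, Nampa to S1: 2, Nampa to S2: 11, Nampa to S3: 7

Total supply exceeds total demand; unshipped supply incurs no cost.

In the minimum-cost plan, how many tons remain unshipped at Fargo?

0

Minimum-cost shipments:
  Akron->S2: 90 × €4 = €360
  Fargo->S2: 65 × €4 = €260
  Provo->S3: 75 × €7 = €525
  Nampa->S1: 25 × €2 = €50
  Nampa->S2: 5 × €11 = €55
  Nampa->S3: 10 × €7 = €70
Total cost = €1320.
Fargo ships 65 of its 65, leaving 0.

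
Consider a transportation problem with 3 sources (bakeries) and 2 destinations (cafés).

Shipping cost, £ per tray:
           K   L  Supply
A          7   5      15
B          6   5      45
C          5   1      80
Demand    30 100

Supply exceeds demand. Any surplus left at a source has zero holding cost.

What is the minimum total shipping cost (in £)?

Optimal allocation:
  A->L: 15 × £5 = £75
  B->K: 30 × £6 = £180
  B->L: 5 × £5 = £25
  C->L: 80 × £1 = £80
Total = 75 + 180 + 25 + 80 = £360.
(Supply check: A ships 15; B ships 35; C ships 80.)

360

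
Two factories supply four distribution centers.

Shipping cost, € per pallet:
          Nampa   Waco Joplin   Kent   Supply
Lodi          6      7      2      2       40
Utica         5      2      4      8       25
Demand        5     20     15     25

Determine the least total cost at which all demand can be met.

Optimal allocation:
  Lodi to Joplin: 15 × €2 = €30
  Lodi to Kent: 25 × €2 = €50
  Utica to Nampa: 5 × €5 = €25
  Utica to Waco: 20 × €2 = €40
Total = 30 + 50 + 25 + 40 = €145.

145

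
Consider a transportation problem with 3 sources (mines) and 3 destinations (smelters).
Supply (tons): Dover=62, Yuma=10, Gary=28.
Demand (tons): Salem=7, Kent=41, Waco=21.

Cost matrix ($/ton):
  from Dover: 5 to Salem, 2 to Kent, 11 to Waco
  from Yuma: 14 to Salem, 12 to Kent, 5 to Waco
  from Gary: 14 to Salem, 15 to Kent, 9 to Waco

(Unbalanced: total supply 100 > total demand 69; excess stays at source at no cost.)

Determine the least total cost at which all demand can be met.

One minimum-cost allocation:
  Dover to Salem: 7 × $5 = $35
  Dover to Kent: 41 × $2 = $82
  Yuma to Waco: 10 × $5 = $50
  Gary to Waco: 11 × $9 = $99
Total = 35 + 82 + 50 + 99 = $266.
(Supply check: Dover ships 48; Yuma ships 10; Gary ships 11.)

266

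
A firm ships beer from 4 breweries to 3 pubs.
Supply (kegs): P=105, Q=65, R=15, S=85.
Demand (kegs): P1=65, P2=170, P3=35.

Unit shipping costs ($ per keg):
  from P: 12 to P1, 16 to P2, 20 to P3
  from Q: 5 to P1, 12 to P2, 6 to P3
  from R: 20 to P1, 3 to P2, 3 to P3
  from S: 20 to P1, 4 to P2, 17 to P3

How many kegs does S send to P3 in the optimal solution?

0

Solving gives:
  P->P1: 35 kegs
  P->P2: 70 kegs
  Q->P1: 30 kegs
  Q->P3: 35 kegs
  R->P2: 15 kegs
  S->P2: 85 kegs
Total cost = $2285.
The route S→P3 is not used.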